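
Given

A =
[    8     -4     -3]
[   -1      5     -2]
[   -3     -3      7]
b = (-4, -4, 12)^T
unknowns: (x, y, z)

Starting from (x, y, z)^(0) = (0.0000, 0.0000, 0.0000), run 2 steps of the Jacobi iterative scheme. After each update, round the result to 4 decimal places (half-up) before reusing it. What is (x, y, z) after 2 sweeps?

Iteration 1:
  x = (-4 - (-4)·0.0000 - (-3)·0.0000) / (8) = -0.5000
  y = (-4 - (-1)·0.0000 - (-2)·0.0000) / (5) = -0.8000
  z = (12 - (-3)·0.0000 - (-3)·0.0000) / (7) = 1.7143
Iteration 2:
  x = (-4 - (-4)·-0.8000 - (-3)·1.7143) / (8) = -0.2571
  y = (-4 - (-1)·-0.5000 - (-2)·1.7143) / (5) = -0.2143
  z = (12 - (-3)·-0.5000 - (-3)·-0.8000) / (7) = 1.1571

(-0.2571, -0.2143, 1.1571)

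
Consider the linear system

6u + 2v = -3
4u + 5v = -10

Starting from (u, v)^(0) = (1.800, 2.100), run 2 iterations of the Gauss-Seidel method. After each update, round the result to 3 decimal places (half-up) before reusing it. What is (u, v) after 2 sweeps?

(-0.153, -1.878)

Iteration 1:
  u = (-3 - (2)·2.100) / (6) = -1.200
  v = (-10 - (4)·-1.200) / (5) = -1.040
Iteration 2:
  u = (-3 - (2)·-1.040) / (6) = -0.153
  v = (-10 - (4)·-0.153) / (5) = -1.878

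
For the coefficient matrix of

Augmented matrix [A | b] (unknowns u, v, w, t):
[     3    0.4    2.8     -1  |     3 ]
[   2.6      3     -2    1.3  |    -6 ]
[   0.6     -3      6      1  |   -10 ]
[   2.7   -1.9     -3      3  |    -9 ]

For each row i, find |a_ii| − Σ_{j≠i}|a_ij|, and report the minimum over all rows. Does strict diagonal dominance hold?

row 1: |3| − (0.4+2.8+1) = -1.2
row 2: |3| − (2.6+2+1.3) = -2.9
row 3: |6| − (0.6+3+1) = 1.4
row 4: |3| − (2.7+1.9+3) = -4.6
minimum over rows = -4.6 → not strictly diagonally dominant

-4.6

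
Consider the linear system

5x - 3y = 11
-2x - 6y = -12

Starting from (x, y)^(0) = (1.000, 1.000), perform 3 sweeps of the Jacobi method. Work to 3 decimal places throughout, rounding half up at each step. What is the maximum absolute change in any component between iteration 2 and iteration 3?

0.360

Iteration 1:
  x = (11 - (-3)·1.000) / (5) = 2.800
  y = (-12 - (-2)·1.000) / (-6) = 1.667
Iteration 2:
  x = (11 - (-3)·1.667) / (5) = 3.200
  y = (-12 - (-2)·2.800) / (-6) = 1.067
Iteration 3:
  x = (11 - (-3)·1.067) / (5) = 2.840
  y = (-12 - (-2)·3.200) / (-6) = 0.933
Change: (-0.360, -0.134) → max |·| = 0.360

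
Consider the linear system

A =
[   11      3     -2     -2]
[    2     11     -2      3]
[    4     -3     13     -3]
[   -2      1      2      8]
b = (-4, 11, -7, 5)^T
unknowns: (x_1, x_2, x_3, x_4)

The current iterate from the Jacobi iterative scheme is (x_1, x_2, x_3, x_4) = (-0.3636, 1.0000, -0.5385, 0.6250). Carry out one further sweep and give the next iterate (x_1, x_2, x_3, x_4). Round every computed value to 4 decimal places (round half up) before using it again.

(-0.6206, 0.7977, -0.0516, 0.5437)

One sweep:
  x_1 = (-4 - (3)·1.0000 - (-2)·-0.5385 - (-2)·0.6250) / (11) = -0.6206
  x_2 = (11 - (2)·-0.3636 - (-2)·-0.5385 - (3)·0.6250) / (11) = 0.7977
  x_3 = (-7 - (4)·-0.3636 - (-3)·1.0000 - (-3)·0.6250) / (13) = -0.0516
  x_4 = (5 - (-2)·-0.3636 - (1)·1.0000 - (2)·-0.5385) / (8) = 0.5437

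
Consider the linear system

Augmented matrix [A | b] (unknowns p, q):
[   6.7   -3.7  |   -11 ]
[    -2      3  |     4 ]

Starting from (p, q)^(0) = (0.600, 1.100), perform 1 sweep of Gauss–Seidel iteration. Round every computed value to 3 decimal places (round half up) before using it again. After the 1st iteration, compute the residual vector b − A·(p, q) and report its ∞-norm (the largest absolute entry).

1.689

Iteration 1:
  p = (-11 - (-3.7)·1.100) / (6.7) = -1.034
  q = (4 - (-2)·-1.034) / (3) = 0.644
Residual b − A·x = (-1.689, 0.000); ∞-norm = 1.689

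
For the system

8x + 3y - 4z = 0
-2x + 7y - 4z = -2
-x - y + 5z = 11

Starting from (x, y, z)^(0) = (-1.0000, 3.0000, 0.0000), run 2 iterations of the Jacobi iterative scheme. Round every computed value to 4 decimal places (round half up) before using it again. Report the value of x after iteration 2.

Iteration 1:
  x = (0 - (3)·3.0000 - (-4)·0.0000) / (8) = -1.1250
  y = (-2 - (-2)·-1.0000 - (-4)·0.0000) / (7) = -0.5714
  z = (11 - (-1)·-1.0000 - (-1)·3.0000) / (5) = 2.6000
Iteration 2:
  x = (0 - (3)·-0.5714 - (-4)·2.6000) / (8) = 1.5143
  y = (-2 - (-2)·-1.1250 - (-4)·2.6000) / (7) = 0.8786
  z = (11 - (-1)·-1.1250 - (-1)·-0.5714) / (5) = 1.8607

1.5143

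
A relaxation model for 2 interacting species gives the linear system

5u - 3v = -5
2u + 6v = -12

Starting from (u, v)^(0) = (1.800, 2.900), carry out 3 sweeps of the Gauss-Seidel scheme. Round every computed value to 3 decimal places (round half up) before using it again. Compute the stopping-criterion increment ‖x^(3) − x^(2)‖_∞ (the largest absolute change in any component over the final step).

Iteration 1:
  u = (-5 - (-3)·2.900) / (5) = 0.740
  v = (-12 - (2)·0.740) / (6) = -2.247
Iteration 2:
  u = (-5 - (-3)·-2.247) / (5) = -2.348
  v = (-12 - (2)·-2.348) / (6) = -1.217
Iteration 3:
  u = (-5 - (-3)·-1.217) / (5) = -1.730
  v = (-12 - (2)·-1.730) / (6) = -1.423
Change: (0.618, -0.206) → max |·| = 0.618

0.618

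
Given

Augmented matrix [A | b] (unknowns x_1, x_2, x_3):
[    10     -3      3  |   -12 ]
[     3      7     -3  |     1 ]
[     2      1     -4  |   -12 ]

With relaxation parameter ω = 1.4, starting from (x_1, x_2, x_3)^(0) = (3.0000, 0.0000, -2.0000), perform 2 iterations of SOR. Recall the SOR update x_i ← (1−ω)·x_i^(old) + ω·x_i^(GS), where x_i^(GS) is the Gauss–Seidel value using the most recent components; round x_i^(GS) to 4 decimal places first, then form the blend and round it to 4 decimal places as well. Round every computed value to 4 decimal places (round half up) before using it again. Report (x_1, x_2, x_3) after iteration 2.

Iteration 1:
  x_1: GS value = (-12 - (-3)·0.0000 - (3)·-2.0000) / (10) = -0.6000;  x_1 ← (1−ω)·3.0000 + ω·-0.6000 = -2.0400
  x_2: GS value = (1 - (3)·-2.0400 - (-3)·-2.0000) / (7) = 0.1600;  x_2 ← (1−ω)·0.0000 + ω·0.1600 = 0.2240
  x_3: GS value = (-12 - (2)·-2.0400 - (1)·0.2240) / (-4) = 2.0360;  x_3 ← (1−ω)·-2.0000 + ω·2.0360 = 3.6504
Iteration 2:
  x_1: GS value = (-12 - (-3)·0.2240 - (3)·3.6504) / (10) = -2.2279;  x_1 ← (1−ω)·-2.0400 + ω·-2.2279 = -2.3031
  x_2: GS value = (1 - (3)·-2.3031 - (-3)·3.6504) / (7) = 2.6944;  x_2 ← (1−ω)·0.2240 + ω·2.6944 = 3.6826
  x_3: GS value = (-12 - (2)·-2.3031 - (1)·3.6826) / (-4) = 2.7691;  x_3 ← (1−ω)·3.6504 + ω·2.7691 = 2.4166

(-2.3031, 3.6826, 2.4166)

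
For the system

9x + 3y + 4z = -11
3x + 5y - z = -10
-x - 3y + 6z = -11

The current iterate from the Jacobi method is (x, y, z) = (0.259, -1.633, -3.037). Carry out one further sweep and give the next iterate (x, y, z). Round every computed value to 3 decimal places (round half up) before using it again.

(0.672, -2.763, -2.607)

One sweep:
  x = (-11 - (3)·-1.633 - (4)·-3.037) / (9) = 0.672
  y = (-10 - (3)·0.259 - (-1)·-3.037) / (5) = -2.763
  z = (-11 - (-1)·0.259 - (-3)·-1.633) / (6) = -2.607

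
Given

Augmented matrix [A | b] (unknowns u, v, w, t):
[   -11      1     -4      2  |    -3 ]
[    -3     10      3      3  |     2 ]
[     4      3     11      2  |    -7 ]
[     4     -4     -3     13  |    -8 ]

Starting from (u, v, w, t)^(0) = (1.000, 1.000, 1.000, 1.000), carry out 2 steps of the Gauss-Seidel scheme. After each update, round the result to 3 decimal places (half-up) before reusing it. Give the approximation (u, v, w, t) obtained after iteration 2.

(0.354, 0.831, -0.817, -0.657)

Iteration 1:
  u = (-3 - (1)·1.000 - (-4)·1.000 - (2)·1.000) / (-11) = 0.182
  v = (2 - (-3)·0.182 - (3)·1.000 - (3)·1.000) / (10) = -0.345
  w = (-7 - (4)·0.182 - (3)·-0.345 - (2)·1.000) / (11) = -0.790
  t = (-8 - (4)·0.182 - (-4)·-0.345 - (-3)·-0.790) / (13) = -0.960
Iteration 2:
  u = (-3 - (1)·-0.345 - (-4)·-0.790 - (2)·-0.960) / (-11) = 0.354
  v = (2 - (-3)·0.354 - (3)·-0.790 - (3)·-0.960) / (10) = 0.831
  w = (-7 - (4)·0.354 - (3)·0.831 - (2)·-0.960) / (11) = -0.817
  t = (-8 - (4)·0.354 - (-4)·0.831 - (-3)·-0.817) / (13) = -0.657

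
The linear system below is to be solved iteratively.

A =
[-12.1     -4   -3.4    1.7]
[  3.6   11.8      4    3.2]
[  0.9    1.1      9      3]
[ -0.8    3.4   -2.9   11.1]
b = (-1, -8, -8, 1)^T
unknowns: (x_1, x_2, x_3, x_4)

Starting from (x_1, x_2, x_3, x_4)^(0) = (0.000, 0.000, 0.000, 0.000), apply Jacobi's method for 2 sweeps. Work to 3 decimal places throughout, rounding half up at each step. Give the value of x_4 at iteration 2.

0.071

Iteration 1:
  x_1 = (-1 - (-4)·0.000 - (-3.4)·0.000 - (1.7)·0.000) / (-12.1) = 0.083
  x_2 = (-8 - (3.6)·0.000 - (4)·0.000 - (3.2)·0.000) / (11.8) = -0.678
  x_3 = (-8 - (0.9)·0.000 - (1.1)·0.000 - (3)·0.000) / (9) = -0.889
  x_4 = (1 - (-0.8)·0.000 - (3.4)·0.000 - (-2.9)·0.000) / (11.1) = 0.090
Iteration 2:
  x_1 = (-1 - (-4)·-0.678 - (-3.4)·-0.889 - (1.7)·0.090) / (-12.1) = 0.569
  x_2 = (-8 - (3.6)·0.083 - (4)·-0.889 - (3.2)·0.090) / (11.8) = -0.426
  x_3 = (-8 - (0.9)·0.083 - (1.1)·-0.678 - (3)·0.090) / (9) = -0.844
  x_4 = (1 - (-0.8)·0.083 - (3.4)·-0.678 - (-2.9)·-0.889) / (11.1) = 0.071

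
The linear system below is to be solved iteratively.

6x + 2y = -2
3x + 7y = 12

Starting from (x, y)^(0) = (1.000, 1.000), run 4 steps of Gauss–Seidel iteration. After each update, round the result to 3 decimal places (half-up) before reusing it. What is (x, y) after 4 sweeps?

(-1.054, 2.166)

Iteration 1:
  x = (-2 - (2)·1.000) / (6) = -0.667
  y = (12 - (3)·-0.667) / (7) = 2.000
Iteration 2:
  x = (-2 - (2)·2.000) / (6) = -1.000
  y = (12 - (3)·-1.000) / (7) = 2.143
Iteration 3:
  x = (-2 - (2)·2.143) / (6) = -1.048
  y = (12 - (3)·-1.048) / (7) = 2.163
Iteration 4:
  x = (-2 - (2)·2.163) / (6) = -1.054
  y = (12 - (3)·-1.054) / (7) = 2.166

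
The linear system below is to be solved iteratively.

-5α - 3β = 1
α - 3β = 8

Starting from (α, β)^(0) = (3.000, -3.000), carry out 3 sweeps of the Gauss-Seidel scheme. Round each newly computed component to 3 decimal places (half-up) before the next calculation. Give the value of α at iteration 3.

1.184

Iteration 1:
  α = (1 - (-3)·-3.000) / (-5) = 1.600
  β = (8 - (1)·1.600) / (-3) = -2.133
Iteration 2:
  α = (1 - (-3)·-2.133) / (-5) = 1.080
  β = (8 - (1)·1.080) / (-3) = -2.307
Iteration 3:
  α = (1 - (-3)·-2.307) / (-5) = 1.184
  β = (8 - (1)·1.184) / (-3) = -2.272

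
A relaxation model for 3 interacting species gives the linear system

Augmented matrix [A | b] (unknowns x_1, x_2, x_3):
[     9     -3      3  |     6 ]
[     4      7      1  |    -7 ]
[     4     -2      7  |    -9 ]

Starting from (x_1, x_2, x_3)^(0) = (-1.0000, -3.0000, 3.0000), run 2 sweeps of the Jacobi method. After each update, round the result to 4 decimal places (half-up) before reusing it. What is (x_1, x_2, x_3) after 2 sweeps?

Iteration 1:
  x_1 = (6 - (-3)·-3.0000 - (3)·3.0000) / (9) = -1.3333
  x_2 = (-7 - (4)·-1.0000 - (1)·3.0000) / (7) = -0.8571
  x_3 = (-9 - (4)·-1.0000 - (-2)·-3.0000) / (7) = -1.5714
Iteration 2:
  x_1 = (6 - (-3)·-0.8571 - (3)·-1.5714) / (9) = 0.9048
  x_2 = (-7 - (4)·-1.3333 - (1)·-1.5714) / (7) = -0.0136
  x_3 = (-9 - (4)·-1.3333 - (-2)·-0.8571) / (7) = -0.7687

(0.9048, -0.0136, -0.7687)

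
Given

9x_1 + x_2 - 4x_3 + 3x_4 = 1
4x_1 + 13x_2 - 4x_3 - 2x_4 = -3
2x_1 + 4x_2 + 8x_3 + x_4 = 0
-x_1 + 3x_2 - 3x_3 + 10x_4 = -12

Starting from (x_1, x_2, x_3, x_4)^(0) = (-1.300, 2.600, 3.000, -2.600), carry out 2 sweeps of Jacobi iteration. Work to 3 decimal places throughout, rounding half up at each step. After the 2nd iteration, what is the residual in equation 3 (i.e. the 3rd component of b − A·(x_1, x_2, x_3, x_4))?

Iteration 1:
  x_1 = (1 - (1)·2.600 - (-4)·3.000 - (3)·-2.600) / (9) = 2.022
  x_2 = (-3 - (4)·-1.300 - (-4)·3.000 - (-2)·-2.600) / (13) = 0.692
  x_3 = (0 - (2)·-1.300 - (4)·2.600 - (1)·-2.600) / (8) = -0.650
  x_4 = (-12 - (-1)·-1.300 - (3)·2.600 - (-3)·3.000) / (10) = -1.210
Iteration 2:
  x_1 = (1 - (1)·0.692 - (-4)·-0.650 - (3)·-1.210) / (9) = 0.149
  x_2 = (-3 - (4)·2.022 - (-4)·-0.650 - (-2)·-1.210) / (13) = -1.239
  x_3 = (0 - (2)·2.022 - (4)·0.692 - (1)·-1.210) / (8) = -0.700
  x_4 = (-12 - (-1)·2.022 - (3)·0.692 - (-3)·-0.650) / (10) = -1.400
Residual b − A·x = (2.298, 6.911, 11.658, 3.766)

11.658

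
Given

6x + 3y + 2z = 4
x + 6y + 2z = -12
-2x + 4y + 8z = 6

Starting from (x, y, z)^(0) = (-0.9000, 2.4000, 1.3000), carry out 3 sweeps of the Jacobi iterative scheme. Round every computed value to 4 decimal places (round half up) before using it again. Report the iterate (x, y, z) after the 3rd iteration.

(0.9236, -2.8889, 2.0653)

Iteration 1:
  x = (4 - (3)·2.4000 - (2)·1.3000) / (6) = -0.9667
  y = (-12 - (1)·-0.9000 - (2)·1.3000) / (6) = -2.2833
  z = (6 - (-2)·-0.9000 - (4)·2.4000) / (8) = -0.6750
Iteration 2:
  x = (4 - (3)·-2.2833 - (2)·-0.6750) / (6) = 2.0333
  y = (-12 - (1)·-0.9667 - (2)·-0.6750) / (6) = -1.6139
  z = (6 - (-2)·-0.9667 - (4)·-2.2833) / (8) = 1.6500
Iteration 3:
  x = (4 - (3)·-1.6139 - (2)·1.6500) / (6) = 0.9236
  y = (-12 - (1)·2.0333 - (2)·1.6500) / (6) = -2.8889
  z = (6 - (-2)·2.0333 - (4)·-1.6139) / (8) = 2.0653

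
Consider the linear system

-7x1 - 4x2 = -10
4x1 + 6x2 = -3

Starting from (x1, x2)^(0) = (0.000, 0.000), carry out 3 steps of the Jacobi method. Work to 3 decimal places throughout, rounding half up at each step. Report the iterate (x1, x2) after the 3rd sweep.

(2.259, -1.643)

Iteration 1:
  x1 = (-10 - (-4)·0.000) / (-7) = 1.429
  x2 = (-3 - (4)·0.000) / (6) = -0.500
Iteration 2:
  x1 = (-10 - (-4)·-0.500) / (-7) = 1.714
  x2 = (-3 - (4)·1.429) / (6) = -1.453
Iteration 3:
  x1 = (-10 - (-4)·-1.453) / (-7) = 2.259
  x2 = (-3 - (4)·1.714) / (6) = -1.643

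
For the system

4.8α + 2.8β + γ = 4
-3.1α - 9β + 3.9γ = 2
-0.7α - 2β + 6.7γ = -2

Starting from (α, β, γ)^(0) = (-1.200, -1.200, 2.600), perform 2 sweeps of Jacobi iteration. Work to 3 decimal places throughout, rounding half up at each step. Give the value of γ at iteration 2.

0.199

Iteration 1:
  α = (4 - (2.8)·-1.200 - (1)·2.600) / (4.8) = 0.992
  β = (2 - (-3.1)·-1.200 - (3.9)·2.600) / (-9) = 1.318
  γ = (-2 - (-0.7)·-1.200 - (-2)·-1.200) / (6.7) = -0.782
Iteration 2:
  α = (4 - (2.8)·1.318 - (1)·-0.782) / (4.8) = 0.227
  β = (2 - (-3.1)·0.992 - (3.9)·-0.782) / (-9) = -0.903
  γ = (-2 - (-0.7)·0.992 - (-2)·1.318) / (6.7) = 0.199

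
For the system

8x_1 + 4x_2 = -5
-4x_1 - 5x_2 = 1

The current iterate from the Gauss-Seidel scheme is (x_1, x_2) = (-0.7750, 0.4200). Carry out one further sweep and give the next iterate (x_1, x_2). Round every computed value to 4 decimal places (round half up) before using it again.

(-0.8350, 0.4680)

One sweep:
  x_1 = (-5 - (4)·0.4200) / (8) = -0.8350
  x_2 = (1 - (-4)·-0.8350) / (-5) = 0.4680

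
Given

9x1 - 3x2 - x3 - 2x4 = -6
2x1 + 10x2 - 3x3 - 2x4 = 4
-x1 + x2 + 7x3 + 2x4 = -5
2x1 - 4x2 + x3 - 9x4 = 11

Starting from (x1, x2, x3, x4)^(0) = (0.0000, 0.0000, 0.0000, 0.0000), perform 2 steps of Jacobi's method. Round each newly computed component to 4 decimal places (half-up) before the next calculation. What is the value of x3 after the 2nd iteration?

Iteration 1:
  x1 = (-6 - (-3)·0.0000 - (-1)·0.0000 - (-2)·0.0000) / (9) = -0.6667
  x2 = (4 - (2)·0.0000 - (-3)·0.0000 - (-2)·0.0000) / (10) = 0.4000
  x3 = (-5 - (-1)·0.0000 - (1)·0.0000 - (2)·0.0000) / (7) = -0.7143
  x4 = (11 - (2)·0.0000 - (-4)·0.0000 - (1)·0.0000) / (-9) = -1.2222
Iteration 2:
  x1 = (-6 - (-3)·0.4000 - (-1)·-0.7143 - (-2)·-1.2222) / (9) = -0.8843
  x2 = (4 - (2)·-0.6667 - (-3)·-0.7143 - (-2)·-1.2222) / (10) = 0.0746
  x3 = (-5 - (-1)·-0.6667 - (1)·0.4000 - (2)·-1.2222) / (7) = -0.5175
  x4 = (11 - (2)·-0.6667 - (-4)·0.4000 - (1)·-0.7143) / (-9) = -1.6275

-0.5175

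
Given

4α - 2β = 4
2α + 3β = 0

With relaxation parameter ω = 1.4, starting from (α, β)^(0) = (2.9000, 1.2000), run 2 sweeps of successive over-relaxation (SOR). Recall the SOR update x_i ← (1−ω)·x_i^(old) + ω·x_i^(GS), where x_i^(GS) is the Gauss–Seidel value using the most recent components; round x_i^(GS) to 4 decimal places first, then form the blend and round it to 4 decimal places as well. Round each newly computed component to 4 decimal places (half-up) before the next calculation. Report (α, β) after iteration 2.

Iteration 1:
  α: GS value = (4 - (-2)·1.2000) / (4) = 1.6000;  α ← (1−ω)·2.9000 + ω·1.6000 = 1.0800
  β: GS value = (0 - (2)·1.0800) / (3) = -0.7200;  β ← (1−ω)·1.2000 + ω·-0.7200 = -1.4880
Iteration 2:
  α: GS value = (4 - (-2)·-1.4880) / (4) = 0.2560;  α ← (1−ω)·1.0800 + ω·0.2560 = -0.0736
  β: GS value = (0 - (2)·-0.0736) / (3) = 0.0491;  β ← (1−ω)·-1.4880 + ω·0.0491 = 0.6639

(-0.0736, 0.6639)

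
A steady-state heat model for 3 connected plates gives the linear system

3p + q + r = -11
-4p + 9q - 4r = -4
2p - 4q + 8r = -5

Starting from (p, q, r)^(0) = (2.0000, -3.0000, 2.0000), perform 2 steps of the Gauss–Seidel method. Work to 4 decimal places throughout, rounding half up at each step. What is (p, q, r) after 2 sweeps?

(-3.2176, -2.0124, -0.8268)

Iteration 1:
  p = (-11 - (1)·-3.0000 - (1)·2.0000) / (3) = -3.3333
  q = (-4 - (-4)·-3.3333 - (-4)·2.0000) / (9) = -1.0370
  r = (-5 - (2)·-3.3333 - (-4)·-1.0370) / (8) = -0.3102
Iteration 2:
  p = (-11 - (1)·-1.0370 - (1)·-0.3102) / (3) = -3.2176
  q = (-4 - (-4)·-3.2176 - (-4)·-0.3102) / (9) = -2.0124
  r = (-5 - (2)·-3.2176 - (-4)·-2.0124) / (8) = -0.8268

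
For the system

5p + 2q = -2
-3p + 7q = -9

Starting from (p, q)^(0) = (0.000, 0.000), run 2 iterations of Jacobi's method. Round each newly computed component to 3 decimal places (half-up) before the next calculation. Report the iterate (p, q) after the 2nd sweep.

(0.114, -1.457)

Iteration 1:
  p = (-2 - (2)·0.000) / (5) = -0.400
  q = (-9 - (-3)·0.000) / (7) = -1.286
Iteration 2:
  p = (-2 - (2)·-1.286) / (5) = 0.114
  q = (-9 - (-3)·-0.400) / (7) = -1.457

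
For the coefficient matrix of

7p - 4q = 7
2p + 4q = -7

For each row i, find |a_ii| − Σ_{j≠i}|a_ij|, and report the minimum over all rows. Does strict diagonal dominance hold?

row 1: |7| − (4) = 3
row 2: |4| − (2) = 2
minimum over rows = 2 → strictly diagonally dominant (convergence guaranteed)

2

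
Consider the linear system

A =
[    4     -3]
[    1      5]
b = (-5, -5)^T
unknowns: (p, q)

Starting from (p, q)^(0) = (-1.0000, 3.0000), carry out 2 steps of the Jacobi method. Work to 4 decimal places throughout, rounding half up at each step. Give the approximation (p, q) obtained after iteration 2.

Iteration 1:
  p = (-5 - (-3)·3.0000) / (4) = 1.0000
  q = (-5 - (1)·-1.0000) / (5) = -0.8000
Iteration 2:
  p = (-5 - (-3)·-0.8000) / (4) = -1.8500
  q = (-5 - (1)·1.0000) / (5) = -1.2000

(-1.8500, -1.2000)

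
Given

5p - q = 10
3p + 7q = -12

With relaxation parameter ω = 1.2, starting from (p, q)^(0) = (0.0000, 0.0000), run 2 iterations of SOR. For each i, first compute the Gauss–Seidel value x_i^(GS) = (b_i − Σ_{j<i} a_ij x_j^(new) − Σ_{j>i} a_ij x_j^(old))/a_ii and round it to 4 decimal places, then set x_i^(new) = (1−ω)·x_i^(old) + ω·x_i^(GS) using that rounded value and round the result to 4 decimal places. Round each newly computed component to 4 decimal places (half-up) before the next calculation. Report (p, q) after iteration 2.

(1.1300, -1.9800)

Iteration 1:
  p: GS value = (10 - (-1)·0.0000) / (5) = 2.0000;  p ← (1−ω)·0.0000 + ω·2.0000 = 2.4000
  q: GS value = (-12 - (3)·2.4000) / (7) = -2.7429;  q ← (1−ω)·0.0000 + ω·-2.7429 = -3.2915
Iteration 2:
  p: GS value = (10 - (-1)·-3.2915) / (5) = 1.3417;  p ← (1−ω)·2.4000 + ω·1.3417 = 1.1300
  q: GS value = (-12 - (3)·1.1300) / (7) = -2.1986;  q ← (1−ω)·-3.2915 + ω·-2.1986 = -1.9800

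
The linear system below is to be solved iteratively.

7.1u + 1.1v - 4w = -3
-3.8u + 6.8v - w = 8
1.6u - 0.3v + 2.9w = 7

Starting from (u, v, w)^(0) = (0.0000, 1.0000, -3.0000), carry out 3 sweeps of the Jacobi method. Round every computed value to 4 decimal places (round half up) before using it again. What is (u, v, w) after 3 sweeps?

Iteration 1:
  u = (-3 - (1.1)·1.0000 - (-4)·-3.0000) / (7.1) = -2.2676
  v = (8 - (-3.8)·0.0000 - (-1)·-3.0000) / (6.8) = 0.7353
  w = (7 - (1.6)·0.0000 - (-0.3)·1.0000) / (2.9) = 2.5172
Iteration 2:
  u = (-3 - (1.1)·0.7353 - (-4)·2.5172) / (7.1) = 0.8817
  v = (8 - (-3.8)·-2.2676 - (-1)·2.5172) / (6.8) = 0.2795
  w = (7 - (1.6)·-2.2676 - (-0.3)·0.7353) / (2.9) = 3.7409
Iteration 3:
  u = (-3 - (1.1)·0.2795 - (-4)·3.7409) / (7.1) = 1.6417
  v = (8 - (-3.8)·0.8817 - (-1)·3.7409) / (6.8) = 2.2193
  w = (7 - (1.6)·0.8817 - (-0.3)·0.2795) / (2.9) = 1.9563

(1.6417, 2.2193, 1.9563)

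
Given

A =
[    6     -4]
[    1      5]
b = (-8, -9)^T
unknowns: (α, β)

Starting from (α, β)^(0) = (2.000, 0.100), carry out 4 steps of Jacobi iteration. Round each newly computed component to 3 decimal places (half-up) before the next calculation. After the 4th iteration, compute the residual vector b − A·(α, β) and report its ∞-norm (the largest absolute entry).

Iteration 1:
  α = (-8 - (-4)·0.100) / (6) = -1.267
  β = (-9 - (1)·2.000) / (5) = -2.200
Iteration 2:
  α = (-8 - (-4)·-2.200) / (6) = -2.800
  β = (-9 - (1)·-1.267) / (5) = -1.547
Iteration 3:
  α = (-8 - (-4)·-1.547) / (6) = -2.365
  β = (-9 - (1)·-2.800) / (5) = -1.240
Iteration 4:
  α = (-8 - (-4)·-1.240) / (6) = -2.160
  β = (-9 - (1)·-2.365) / (5) = -1.327
Residual b − A·x = (-0.348, -0.205); ∞-norm = 0.348

0.348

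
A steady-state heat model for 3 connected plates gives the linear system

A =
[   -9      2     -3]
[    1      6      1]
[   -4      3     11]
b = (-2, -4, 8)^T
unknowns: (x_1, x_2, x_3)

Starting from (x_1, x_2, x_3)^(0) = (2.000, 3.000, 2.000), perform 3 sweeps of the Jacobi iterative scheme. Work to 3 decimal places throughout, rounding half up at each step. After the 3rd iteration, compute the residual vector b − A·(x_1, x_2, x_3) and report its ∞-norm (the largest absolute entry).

Iteration 1:
  x_1 = (-2 - (2)·3.000 - (-3)·2.000) / (-9) = 0.222
  x_2 = (-4 - (1)·2.000 - (1)·2.000) / (6) = -1.333
  x_3 = (8 - (-4)·2.000 - (3)·3.000) / (11) = 0.636
Iteration 2:
  x_1 = (-2 - (2)·-1.333 - (-3)·0.636) / (-9) = -0.286
  x_2 = (-4 - (1)·0.222 - (1)·0.636) / (6) = -0.810
  x_3 = (8 - (-4)·0.222 - (3)·-1.333) / (11) = 1.172
Iteration 3:
  x_1 = (-2 - (2)·-0.810 - (-3)·1.172) / (-9) = -0.348
  x_2 = (-4 - (1)·-0.286 - (1)·1.172) / (6) = -0.814
  x_3 = (8 - (-4)·-0.286 - (3)·-0.810) / (11) = 0.844
Residual b − A·x = (-0.972, 0.388, -0.234); ∞-norm = 0.972

0.972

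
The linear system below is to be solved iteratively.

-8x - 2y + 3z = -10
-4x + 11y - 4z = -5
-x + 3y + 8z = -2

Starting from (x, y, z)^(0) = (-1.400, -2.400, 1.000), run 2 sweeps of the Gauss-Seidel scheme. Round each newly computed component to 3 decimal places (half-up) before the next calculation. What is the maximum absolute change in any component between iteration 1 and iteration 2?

1.245

Iteration 1:
  x = (-10 - (-2)·-2.400 - (3)·1.000) / (-8) = 2.225
  y = (-5 - (-4)·2.225 - (-4)·1.000) / (11) = 0.718
  z = (-2 - (-1)·2.225 - (3)·0.718) / (8) = -0.241
Iteration 2:
  x = (-10 - (-2)·0.718 - (3)·-0.241) / (-8) = 0.980
  y = (-5 - (-4)·0.980 - (-4)·-0.241) / (11) = -0.186
  z = (-2 - (-1)·0.980 - (3)·-0.186) / (8) = -0.058
Change: (-1.245, -0.904, 0.183) → max |·| = 1.245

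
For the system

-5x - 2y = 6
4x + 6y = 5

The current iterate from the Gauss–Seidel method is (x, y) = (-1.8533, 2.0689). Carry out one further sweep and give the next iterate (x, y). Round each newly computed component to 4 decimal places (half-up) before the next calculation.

One sweep:
  x = (6 - (-2)·2.0689) / (-5) = -2.0276
  y = (5 - (4)·-2.0276) / (6) = 2.1851

(-2.0276, 2.1851)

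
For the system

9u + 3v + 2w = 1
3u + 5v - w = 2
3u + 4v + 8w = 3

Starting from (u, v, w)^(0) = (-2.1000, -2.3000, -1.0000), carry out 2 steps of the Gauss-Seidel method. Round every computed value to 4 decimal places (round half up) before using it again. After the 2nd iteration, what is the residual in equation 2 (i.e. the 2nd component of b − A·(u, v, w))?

Iteration 1:
  u = (1 - (3)·-2.3000 - (2)·-1.0000) / (9) = 1.1000
  v = (2 - (3)·1.1000 - (-1)·-1.0000) / (5) = -0.4600
  w = (3 - (3)·1.1000 - (4)·-0.4600) / (8) = 0.1925
Iteration 2:
  u = (1 - (3)·-0.4600 - (2)·0.1925) / (9) = 0.2217
  v = (2 - (3)·0.2217 - (-1)·0.1925) / (5) = 0.3055
  w = (3 - (3)·0.2217 - (4)·0.3055) / (8) = 0.1391
Residual b − A·x = (-2.1900, -0.0535, 0.0001)

-0.0535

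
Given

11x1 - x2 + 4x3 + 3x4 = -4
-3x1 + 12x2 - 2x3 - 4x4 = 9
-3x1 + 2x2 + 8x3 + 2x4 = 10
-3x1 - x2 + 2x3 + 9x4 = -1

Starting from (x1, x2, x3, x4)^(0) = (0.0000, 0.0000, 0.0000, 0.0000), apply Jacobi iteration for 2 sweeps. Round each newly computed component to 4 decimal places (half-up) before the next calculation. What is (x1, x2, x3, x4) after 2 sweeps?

(-0.7197, 0.8304, 0.9539, -0.4268)

Iteration 1:
  x1 = (-4 - (-1)·0.0000 - (4)·0.0000 - (3)·0.0000) / (11) = -0.3636
  x2 = (9 - (-3)·0.0000 - (-2)·0.0000 - (-4)·0.0000) / (12) = 0.7500
  x3 = (10 - (-3)·0.0000 - (2)·0.0000 - (2)·0.0000) / (8) = 1.2500
  x4 = (-1 - (-3)·0.0000 - (-1)·0.0000 - (2)·0.0000) / (9) = -0.1111
Iteration 2:
  x1 = (-4 - (-1)·0.7500 - (4)·1.2500 - (3)·-0.1111) / (11) = -0.7197
  x2 = (9 - (-3)·-0.3636 - (-2)·1.2500 - (-4)·-0.1111) / (12) = 0.8304
  x3 = (10 - (-3)·-0.3636 - (2)·0.7500 - (2)·-0.1111) / (8) = 0.9539
  x4 = (-1 - (-3)·-0.3636 - (-1)·0.7500 - (2)·1.2500) / (9) = -0.4268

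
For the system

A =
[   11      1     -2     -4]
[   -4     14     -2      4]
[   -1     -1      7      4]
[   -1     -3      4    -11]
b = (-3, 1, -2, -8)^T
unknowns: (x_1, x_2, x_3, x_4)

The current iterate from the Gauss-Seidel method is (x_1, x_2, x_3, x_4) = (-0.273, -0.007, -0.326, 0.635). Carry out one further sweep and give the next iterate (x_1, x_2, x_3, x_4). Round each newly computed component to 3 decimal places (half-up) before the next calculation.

One sweep:
  x_1 = (-3 - (1)·-0.007 - (-2)·-0.326 - (-4)·0.635) / (11) = -0.100
  x_2 = (1 - (-4)·-0.100 - (-2)·-0.326 - (4)·0.635) / (14) = -0.185
  x_3 = (-2 - (-1)·-0.100 - (-1)·-0.185 - (4)·0.635) / (7) = -0.689
  x_4 = (-8 - (-1)·-0.100 - (-3)·-0.185 - (4)·-0.689) / (-11) = 0.536

(-0.100, -0.185, -0.689, 0.536)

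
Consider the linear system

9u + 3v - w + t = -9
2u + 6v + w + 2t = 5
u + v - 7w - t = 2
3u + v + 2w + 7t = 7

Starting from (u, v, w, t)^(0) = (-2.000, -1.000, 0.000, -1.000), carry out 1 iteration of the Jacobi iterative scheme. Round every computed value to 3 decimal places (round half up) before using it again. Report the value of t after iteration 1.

Iteration 1:
  u = (-9 - (3)·-1.000 - (-1)·0.000 - (1)·-1.000) / (9) = -0.556
  v = (5 - (2)·-2.000 - (1)·0.000 - (2)·-1.000) / (6) = 1.833
  w = (2 - (1)·-2.000 - (1)·-1.000 - (-1)·-1.000) / (-7) = -0.571
  t = (7 - (3)·-2.000 - (1)·-1.000 - (2)·0.000) / (7) = 2.000

2.000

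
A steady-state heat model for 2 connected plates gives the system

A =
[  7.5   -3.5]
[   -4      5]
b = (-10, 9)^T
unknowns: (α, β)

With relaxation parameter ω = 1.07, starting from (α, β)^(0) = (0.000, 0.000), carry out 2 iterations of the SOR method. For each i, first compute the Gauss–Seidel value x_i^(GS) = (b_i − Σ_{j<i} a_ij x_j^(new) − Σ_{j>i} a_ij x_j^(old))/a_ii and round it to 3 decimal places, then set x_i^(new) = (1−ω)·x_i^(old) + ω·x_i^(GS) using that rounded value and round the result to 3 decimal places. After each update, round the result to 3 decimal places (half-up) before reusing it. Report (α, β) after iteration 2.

(-0.974, 1.043)

Iteration 1:
  α: GS value = (-10 - (-3.5)·0.000) / (7.5) = -1.333;  α ← (1−ω)·0.000 + ω·-1.333 = -1.426
  β: GS value = (9 - (-4)·-1.426) / (5) = 0.659;  β ← (1−ω)·0.000 + ω·0.659 = 0.705
Iteration 2:
  α: GS value = (-10 - (-3.5)·0.705) / (7.5) = -1.004;  α ← (1−ω)·-1.426 + ω·-1.004 = -0.974
  β: GS value = (9 - (-4)·-0.974) / (5) = 1.021;  β ← (1−ω)·0.705 + ω·1.021 = 1.043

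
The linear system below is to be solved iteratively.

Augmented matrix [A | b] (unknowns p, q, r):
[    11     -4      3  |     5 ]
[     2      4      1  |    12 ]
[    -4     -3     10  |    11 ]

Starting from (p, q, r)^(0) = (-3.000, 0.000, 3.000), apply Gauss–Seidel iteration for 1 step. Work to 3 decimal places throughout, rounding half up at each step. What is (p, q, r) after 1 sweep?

Iteration 1:
  p = (5 - (-4)·0.000 - (3)·3.000) / (11) = -0.364
  q = (12 - (2)·-0.364 - (1)·3.000) / (4) = 2.432
  r = (11 - (-4)·-0.364 - (-3)·2.432) / (10) = 1.684

(-0.364, 2.432, 1.684)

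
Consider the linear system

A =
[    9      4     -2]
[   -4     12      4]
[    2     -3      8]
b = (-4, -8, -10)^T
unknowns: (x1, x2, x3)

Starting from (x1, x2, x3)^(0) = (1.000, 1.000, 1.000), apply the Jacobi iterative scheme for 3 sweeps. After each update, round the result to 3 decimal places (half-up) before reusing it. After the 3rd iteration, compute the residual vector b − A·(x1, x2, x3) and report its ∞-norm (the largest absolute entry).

Iteration 1:
  x1 = (-4 - (4)·1.000 - (-2)·1.000) / (9) = -0.667
  x2 = (-8 - (-4)·1.000 - (4)·1.000) / (12) = -0.667
  x3 = (-10 - (2)·1.000 - (-3)·1.000) / (8) = -1.125
Iteration 2:
  x1 = (-4 - (4)·-0.667 - (-2)·-1.125) / (9) = -0.398
  x2 = (-8 - (-4)·-0.667 - (4)·-1.125) / (12) = -0.514
  x3 = (-10 - (2)·-0.667 - (-3)·-0.667) / (8) = -1.333
Iteration 3:
  x1 = (-4 - (4)·-0.514 - (-2)·-1.333) / (9) = -0.512
  x2 = (-8 - (-4)·-0.398 - (4)·-1.333) / (12) = -0.355
  x3 = (-10 - (2)·-0.398 - (-3)·-0.514) / (8) = -1.343
Residual b − A·x = (-0.658, -0.416, 0.703); ∞-norm = 0.703

0.703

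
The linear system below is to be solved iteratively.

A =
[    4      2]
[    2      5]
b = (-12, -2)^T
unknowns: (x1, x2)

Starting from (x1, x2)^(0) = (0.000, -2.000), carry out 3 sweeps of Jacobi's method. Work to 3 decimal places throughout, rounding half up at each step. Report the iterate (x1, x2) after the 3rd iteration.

Iteration 1:
  x1 = (-12 - (2)·-2.000) / (4) = -2.000
  x2 = (-2 - (2)·0.000) / (5) = -0.400
Iteration 2:
  x1 = (-12 - (2)·-0.400) / (4) = -2.800
  x2 = (-2 - (2)·-2.000) / (5) = 0.400
Iteration 3:
  x1 = (-12 - (2)·0.400) / (4) = -3.200
  x2 = (-2 - (2)·-2.800) / (5) = 0.720

(-3.200, 0.720)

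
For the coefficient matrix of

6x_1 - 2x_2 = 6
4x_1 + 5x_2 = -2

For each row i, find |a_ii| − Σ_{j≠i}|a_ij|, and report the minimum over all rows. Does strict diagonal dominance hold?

row 1: |6| − (2) = 4
row 2: |5| − (4) = 1
minimum over rows = 1 → strictly diagonally dominant (convergence guaranteed)

1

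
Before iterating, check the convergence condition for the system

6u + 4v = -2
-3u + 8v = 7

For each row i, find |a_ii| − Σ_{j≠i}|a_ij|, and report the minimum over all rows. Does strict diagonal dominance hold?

row 1: |6| − (4) = 2
row 2: |8| − (3) = 5
minimum over rows = 2 → strictly diagonally dominant (convergence guaranteed)

2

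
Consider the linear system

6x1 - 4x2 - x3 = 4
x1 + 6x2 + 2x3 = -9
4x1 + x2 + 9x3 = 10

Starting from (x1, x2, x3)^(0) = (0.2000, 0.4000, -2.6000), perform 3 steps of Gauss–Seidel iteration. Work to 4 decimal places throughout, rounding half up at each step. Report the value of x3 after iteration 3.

1.4885

Iteration 1:
  x1 = (4 - (-4)·0.4000 - (-1)·-2.6000) / (6) = 0.5000
  x2 = (-9 - (1)·0.5000 - (2)·-2.6000) / (6) = -0.7167
  x3 = (10 - (4)·0.5000 - (1)·-0.7167) / (9) = 0.9685
Iteration 2:
  x1 = (4 - (-4)·-0.7167 - (-1)·0.9685) / (6) = 0.3503
  x2 = (-9 - (1)·0.3503 - (2)·0.9685) / (6) = -1.8812
  x3 = (10 - (4)·0.3503 - (1)·-1.8812) / (9) = 1.1644
Iteration 3:
  x1 = (4 - (-4)·-1.8812 - (-1)·1.1644) / (6) = -0.3934
  x2 = (-9 - (1)·-0.3934 - (2)·1.1644) / (6) = -1.8226
  x3 = (10 - (4)·-0.3934 - (1)·-1.8226) / (9) = 1.4885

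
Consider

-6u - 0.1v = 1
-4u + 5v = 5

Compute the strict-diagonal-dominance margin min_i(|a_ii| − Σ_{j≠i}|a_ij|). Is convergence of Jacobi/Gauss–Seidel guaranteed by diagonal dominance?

row 1: |-6| − (0.1) = 5.9
row 2: |5| − (4) = 1
minimum over rows = 1 → strictly diagonally dominant (convergence guaranteed)

1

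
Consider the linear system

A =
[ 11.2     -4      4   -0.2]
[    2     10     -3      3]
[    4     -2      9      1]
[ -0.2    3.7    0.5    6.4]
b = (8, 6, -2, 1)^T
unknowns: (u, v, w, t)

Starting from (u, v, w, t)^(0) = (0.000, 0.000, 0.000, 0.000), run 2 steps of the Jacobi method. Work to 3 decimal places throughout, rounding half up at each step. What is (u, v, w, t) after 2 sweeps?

(1.011, 0.344, -0.424, -0.151)

Iteration 1:
  u = (8 - (-4)·0.000 - (4)·0.000 - (-0.2)·0.000) / (11.2) = 0.714
  v = (6 - (2)·0.000 - (-3)·0.000 - (3)·0.000) / (10) = 0.600
  w = (-2 - (4)·0.000 - (-2)·0.000 - (1)·0.000) / (9) = -0.222
  t = (1 - (-0.2)·0.000 - (3.7)·0.000 - (0.5)·0.000) / (6.4) = 0.156
Iteration 2:
  u = (8 - (-4)·0.600 - (4)·-0.222 - (-0.2)·0.156) / (11.2) = 1.011
  v = (6 - (2)·0.714 - (-3)·-0.222 - (3)·0.156) / (10) = 0.344
  w = (-2 - (4)·0.714 - (-2)·0.600 - (1)·0.156) / (9) = -0.424
  t = (1 - (-0.2)·0.714 - (3.7)·0.600 - (0.5)·-0.222) / (6.4) = -0.151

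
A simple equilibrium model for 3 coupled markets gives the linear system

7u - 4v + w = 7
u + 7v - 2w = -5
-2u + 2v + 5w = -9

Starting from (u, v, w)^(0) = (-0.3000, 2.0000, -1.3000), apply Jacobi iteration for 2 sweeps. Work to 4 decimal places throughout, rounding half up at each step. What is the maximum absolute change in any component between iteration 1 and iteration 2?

2.2686

Iteration 1:
  u = (7 - (-4)·2.0000 - (1)·-1.3000) / (7) = 2.3286
  v = (-5 - (1)·-0.3000 - (-2)·-1.3000) / (7) = -1.0429
  w = (-9 - (-2)·-0.3000 - (2)·2.0000) / (5) = -2.7200
Iteration 2:
  u = (7 - (-4)·-1.0429 - (1)·-2.7200) / (7) = 0.7926
  v = (-5 - (1)·2.3286 - (-2)·-2.7200) / (7) = -1.8241
  w = (-9 - (-2)·2.3286 - (2)·-1.0429) / (5) = -0.4514
Change: (-1.5360, -0.7812, 2.2686) → max |·| = 2.2686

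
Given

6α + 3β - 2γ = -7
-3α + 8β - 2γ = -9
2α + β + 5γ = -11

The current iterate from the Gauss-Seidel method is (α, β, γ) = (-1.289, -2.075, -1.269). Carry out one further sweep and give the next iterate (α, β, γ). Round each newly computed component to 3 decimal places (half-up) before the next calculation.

(-0.552, -1.649, -1.649)

One sweep:
  α = (-7 - (3)·-2.075 - (-2)·-1.269) / (6) = -0.552
  β = (-9 - (-3)·-0.552 - (-2)·-1.269) / (8) = -1.649
  γ = (-11 - (2)·-0.552 - (1)·-1.649) / (5) = -1.649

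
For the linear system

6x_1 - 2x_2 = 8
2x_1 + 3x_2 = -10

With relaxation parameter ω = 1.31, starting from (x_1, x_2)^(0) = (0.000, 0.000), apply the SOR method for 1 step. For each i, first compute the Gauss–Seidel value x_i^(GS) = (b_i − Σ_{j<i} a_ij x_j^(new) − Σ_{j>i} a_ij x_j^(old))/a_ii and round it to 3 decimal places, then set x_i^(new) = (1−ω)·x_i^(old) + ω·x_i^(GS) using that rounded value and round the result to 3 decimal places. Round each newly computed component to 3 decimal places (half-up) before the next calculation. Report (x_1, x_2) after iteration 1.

(1.746, -5.891)

Iteration 1:
  x_1: GS value = (8 - (-2)·0.000) / (6) = 1.333;  x_1 ← (1−ω)·0.000 + ω·1.333 = 1.746
  x_2: GS value = (-10 - (2)·1.746) / (3) = -4.497;  x_2 ← (1−ω)·0.000 + ω·-4.497 = -5.891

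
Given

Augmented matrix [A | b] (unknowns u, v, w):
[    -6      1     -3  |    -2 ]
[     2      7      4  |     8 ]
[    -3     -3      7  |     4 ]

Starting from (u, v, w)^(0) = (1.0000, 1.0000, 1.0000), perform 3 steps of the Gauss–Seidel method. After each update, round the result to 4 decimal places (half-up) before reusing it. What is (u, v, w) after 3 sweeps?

Iteration 1:
  u = (-2 - (1)·1.0000 - (-3)·1.0000) / (-6) = 0.0000
  v = (8 - (2)·0.0000 - (4)·1.0000) / (7) = 0.5714
  w = (4 - (-3)·0.0000 - (-3)·0.5714) / (7) = 0.8163
Iteration 2:
  u = (-2 - (1)·0.5714 - (-3)·0.8163) / (-6) = 0.0204
  v = (8 - (2)·0.0204 - (4)·0.8163) / (7) = 0.6706
  w = (4 - (-3)·0.0204 - (-3)·0.6706) / (7) = 0.8676
Iteration 3:
  u = (-2 - (1)·0.6706 - (-3)·0.8676) / (-6) = 0.0113
  v = (8 - (2)·0.0113 - (4)·0.8676) / (7) = 0.6439
  w = (4 - (-3)·0.0113 - (-3)·0.6439) / (7) = 0.8522

(0.0113, 0.6439, 0.8522)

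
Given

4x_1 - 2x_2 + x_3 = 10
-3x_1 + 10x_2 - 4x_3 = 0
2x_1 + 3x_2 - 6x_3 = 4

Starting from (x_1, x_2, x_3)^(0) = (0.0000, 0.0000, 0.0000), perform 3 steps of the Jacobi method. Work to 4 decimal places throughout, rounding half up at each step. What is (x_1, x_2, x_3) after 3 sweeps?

Iteration 1:
  x_1 = (10 - (-2)·0.0000 - (1)·0.0000) / (4) = 2.5000
  x_2 = (0 - (-3)·0.0000 - (-4)·0.0000) / (10) = 0.0000
  x_3 = (4 - (2)·0.0000 - (3)·0.0000) / (-6) = -0.6667
Iteration 2:
  x_1 = (10 - (-2)·0.0000 - (1)·-0.6667) / (4) = 2.6667
  x_2 = (0 - (-3)·2.5000 - (-4)·-0.6667) / (10) = 0.4833
  x_3 = (4 - (2)·2.5000 - (3)·0.0000) / (-6) = 0.1667
Iteration 3:
  x_1 = (10 - (-2)·0.4833 - (1)·0.1667) / (4) = 2.7000
  x_2 = (0 - (-3)·2.6667 - (-4)·0.1667) / (10) = 0.8667
  x_3 = (4 - (2)·2.6667 - (3)·0.4833) / (-6) = 0.4639

(2.7000, 0.8667, 0.4639)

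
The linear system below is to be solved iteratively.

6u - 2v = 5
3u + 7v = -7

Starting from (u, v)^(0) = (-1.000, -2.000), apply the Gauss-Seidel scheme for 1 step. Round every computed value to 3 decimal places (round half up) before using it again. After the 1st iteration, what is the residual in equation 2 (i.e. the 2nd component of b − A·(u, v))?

0.003

Iteration 1:
  u = (5 - (-2)·-2.000) / (6) = 0.167
  v = (-7 - (3)·0.167) / (7) = -1.072
Residual b − A·x = (1.854, 0.003)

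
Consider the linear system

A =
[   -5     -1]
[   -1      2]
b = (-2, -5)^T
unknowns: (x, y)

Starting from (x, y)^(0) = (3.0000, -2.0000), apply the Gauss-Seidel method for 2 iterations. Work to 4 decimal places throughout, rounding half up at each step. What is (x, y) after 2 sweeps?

(0.8200, -2.0900)

Iteration 1:
  x = (-2 - (-1)·-2.0000) / (-5) = 0.8000
  y = (-5 - (-1)·0.8000) / (2) = -2.1000
Iteration 2:
  x = (-2 - (-1)·-2.1000) / (-5) = 0.8200
  y = (-5 - (-1)·0.8200) / (2) = -2.0900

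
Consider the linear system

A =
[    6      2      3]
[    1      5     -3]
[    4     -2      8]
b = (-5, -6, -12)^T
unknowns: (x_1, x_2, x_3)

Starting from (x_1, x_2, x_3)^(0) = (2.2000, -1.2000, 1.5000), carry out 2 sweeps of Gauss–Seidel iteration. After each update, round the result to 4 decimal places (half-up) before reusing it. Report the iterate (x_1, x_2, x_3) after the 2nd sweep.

Iteration 1:
  x_1 = (-5 - (2)·-1.2000 - (3)·1.5000) / (6) = -1.1833
  x_2 = (-6 - (1)·-1.1833 - (-3)·1.5000) / (5) = -0.0633
  x_3 = (-12 - (4)·-1.1833 - (-2)·-0.0633) / (8) = -0.9242
Iteration 2:
  x_1 = (-5 - (2)·-0.0633 - (3)·-0.9242) / (6) = -0.3501
  x_2 = (-6 - (1)·-0.3501 - (-3)·-0.9242) / (5) = -1.6845
  x_3 = (-12 - (4)·-0.3501 - (-2)·-1.6845) / (8) = -1.7461

(-0.3501, -1.6845, -1.7461)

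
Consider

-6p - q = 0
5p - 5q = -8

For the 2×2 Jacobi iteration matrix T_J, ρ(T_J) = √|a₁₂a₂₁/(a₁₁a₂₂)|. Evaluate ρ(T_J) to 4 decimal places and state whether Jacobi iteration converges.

0.4082

a₁₂a₂₁/(a₁₁a₂₂) = (-1)·(5) / ((-6)·(-5)) = -0.166667
ρ = √|-0.166667| = √0.166667 = 0.4082
ρ < 1, so Jacobi converges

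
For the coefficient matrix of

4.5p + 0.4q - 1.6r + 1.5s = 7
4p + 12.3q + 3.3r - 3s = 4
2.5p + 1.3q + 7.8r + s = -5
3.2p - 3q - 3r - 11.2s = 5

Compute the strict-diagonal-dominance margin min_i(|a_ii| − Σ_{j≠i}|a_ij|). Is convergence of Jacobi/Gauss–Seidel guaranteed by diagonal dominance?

row 1: |4.5| − (0.4+1.6+1.5) = 1
row 2: |12.3| − (4+3.3+3) = 2
row 3: |7.8| − (2.5+1.3+1) = 3
row 4: |-11.2| − (3.2+3+3) = 2
minimum over rows = 1 → strictly diagonally dominant (convergence guaranteed)

1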